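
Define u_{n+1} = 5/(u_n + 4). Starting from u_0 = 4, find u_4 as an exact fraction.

940/937

u_1 = 5/(4 + 4) = 5/8.
u_2 = 5/(5/8 + 4) = 40/37.
u_3 = 5/(40/37 + 4) = 185/188.
u_4 = 5/(185/188 + 4) = 940/937.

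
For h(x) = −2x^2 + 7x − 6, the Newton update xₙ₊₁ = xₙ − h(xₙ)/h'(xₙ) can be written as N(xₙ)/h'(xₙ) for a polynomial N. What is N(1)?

4

h'(x) = −4x + 7.
N(x) = x·h'(x) − h(x) = x·(−4x + 7) − (−2x^2 + 7x − 6) = −2x^2 + 6.
N(1) = 4.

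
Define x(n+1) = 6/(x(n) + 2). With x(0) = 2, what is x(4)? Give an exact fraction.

78/47

x(1) = 6/(2 + 2) = 3/2.
x(2) = 6/(3/2 + 2) = 12/7.
x(3) = 6/(12/7 + 2) = 21/13.
x(4) = 6/(21/13 + 2) = 78/47.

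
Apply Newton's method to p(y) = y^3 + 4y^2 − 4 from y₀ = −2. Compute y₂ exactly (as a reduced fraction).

−6/5

p'(y) = 3y^2 + 8y.
p(−2) = 4, p'(−2) = −4, so y₁ = (−2) − 4/(−4) = −1.
p(−1) = −1, p'(−1) = −5, so y₂ = (−1) − (−1)/(−5) = −6/5.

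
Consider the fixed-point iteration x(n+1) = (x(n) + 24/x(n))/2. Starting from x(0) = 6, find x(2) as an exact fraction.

x(1) = (6 + 24/6)/2 = 5.
x(2) = (5 + 24/5)/2 = 49/10.

49/10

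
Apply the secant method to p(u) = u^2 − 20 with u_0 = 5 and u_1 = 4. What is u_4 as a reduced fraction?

p(5) = 5, p(4) = −4. u_2 = 4 − (−4)·(4 − 5)/((−4) − 5) = 40/9.
p(4) = −4, p(40/9) = −20/81. u_3 = (40/9) − (−20/81)·((40/9) − 4)/((−20/81) − (−4)) = 85/19.
p(40/9) = −20/81, p(85/19) = 5/361. u_4 = (85/19) − (5/361)·((85/19) − (40/9))/((5/361) − (−20/81)) = 1364/305.

1364/305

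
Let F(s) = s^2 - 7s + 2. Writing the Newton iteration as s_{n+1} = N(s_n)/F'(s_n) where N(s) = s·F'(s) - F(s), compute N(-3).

F'(s) = 2s - 7.
N(s) = s·F'(s) - F(s) = s·(2s - 7) - (s^2 - 7s + 2) = s^2 - 2.
N(-3) = 7.

7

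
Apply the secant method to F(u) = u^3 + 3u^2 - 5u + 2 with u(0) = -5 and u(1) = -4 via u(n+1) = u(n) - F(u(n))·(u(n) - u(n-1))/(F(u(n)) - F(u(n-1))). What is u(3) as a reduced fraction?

F(-5) = -23, F(-4) = 6. u(2) = (-4) - 6·((-4) - (-5))/(6 - (-23)) = -122/29.
F(-4) = 6, F(-122/29) = 40848/24389. u(3) = (-122/29) - (40848/24389)·((-122/29) - (-4))/((40848/24389) - 6) = -75370/17581.

-75370/17581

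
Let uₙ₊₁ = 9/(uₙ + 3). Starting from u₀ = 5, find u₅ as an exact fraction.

90/49

u₁ = 9/(5 + 3) = 9/8.
u₂ = 9/(9/8 + 3) = 24/11.
u₃ = 9/(24/11 + 3) = 33/19.
u₄ = 9/(33/19 + 3) = 19/10.
u₅ = 9/(19/10 + 3) = 90/49.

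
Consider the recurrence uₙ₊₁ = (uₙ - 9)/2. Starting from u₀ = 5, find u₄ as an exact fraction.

u₁ = (5 - 9)/2 = -2.
u₂ = ((-2) - 9)/2 = -11/2.
u₃ = ((-11/2) - 9)/2 = -29/4.
u₄ = ((-29/4) - 9)/2 = -65/8.

-65/8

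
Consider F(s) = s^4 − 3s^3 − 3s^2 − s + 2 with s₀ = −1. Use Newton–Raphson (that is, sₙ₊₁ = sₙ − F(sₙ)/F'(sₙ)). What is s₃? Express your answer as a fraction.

F'(s) = 4s^3 − 9s^2 − 6s − 1.
F(−1) = 4, F'(−1) = −8, so s₁ = (−1) − 4/(−8) = −1/2.
F(−1/2) = 35/16, F'(−1/2) = −3/4, so s₂ = (−1/2) − (35/16)/(−3/4) = 29/12.
F(29/12) = −542675/20736, F'(29/12) = −2507/216, so s₃ = (29/12) − (−542675/20736)/(−2507/216) = 12983/80224.

12983/80224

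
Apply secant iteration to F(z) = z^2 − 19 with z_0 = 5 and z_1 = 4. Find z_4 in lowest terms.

1421/326

F(5) = 6, F(4) = −3. z_2 = 4 − (−3)·(4 − 5)/((−3) − 6) = 13/3.
F(4) = −3, F(13/3) = −2/9. z_3 = (13/3) − (−2/9)·((13/3) − 4)/((−2/9) − (−3)) = 109/25.
F(13/3) = −2/9, F(109/25) = 6/625. z_4 = (109/25) − (6/625)·((109/25) − (13/3))/((6/625) − (−2/9)) = 1421/326.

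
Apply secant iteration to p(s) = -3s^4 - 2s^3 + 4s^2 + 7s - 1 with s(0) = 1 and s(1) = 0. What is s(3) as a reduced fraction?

p(1) = 5, p(0) = -1. s(2) = 0 - (-1)·(0 - 1)/((-1) - 5) = 1/6.
p(0) = -1, p(1/6) = 115/432. s(3) = (1/6) - (115/432)·((1/6) - 0)/((115/432) - (-1)) = 72/547.

72/547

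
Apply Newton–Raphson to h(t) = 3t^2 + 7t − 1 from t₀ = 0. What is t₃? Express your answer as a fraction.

156337/1157695

h'(t) = 6t + 7.
h(0) = −1, h'(0) = 7, so t₁ = 0 − (−1)/7 = 1/7.
h(1/7) = 3/49, h'(1/7) = 55/7, so t₂ = (1/7) − (3/49)/(55/7) = 52/385.
h(52/385) = 27/148225, h'(52/385) = 3007/385, so t₃ = (52/385) − (27/148225)/(3007/385) = 156337/1157695.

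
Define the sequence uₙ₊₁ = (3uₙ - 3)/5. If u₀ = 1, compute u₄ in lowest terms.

u₁ = (3·1 - 3)/5 = 0.
u₂ = (3·0 - 3)/5 = -3/5.
u₃ = (3·(-3/5) - 3)/5 = -24/25.
u₄ = (3·(-24/25) - 3)/5 = -147/125.

-147/125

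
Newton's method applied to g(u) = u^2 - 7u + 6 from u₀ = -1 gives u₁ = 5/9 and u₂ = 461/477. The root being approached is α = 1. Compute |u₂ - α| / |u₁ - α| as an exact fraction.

u₁ - α = 5/9 - 1 = -4/9, so |u₁ - α| = 4/9.
u₂ - α = 461/477 - 1 = -16/477, so |u₂ - α| = 16/477.
Ratio = (16/477) / (4/9) = 4/53.

4/53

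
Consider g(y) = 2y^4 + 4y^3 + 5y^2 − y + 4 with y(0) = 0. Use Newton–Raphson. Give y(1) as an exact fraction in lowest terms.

g'(y) = 8y^3 + 12y^2 + 10y − 1.
g(0) = 4, g'(0) = −1, so y(1) = 0 − 4/(−1) = 4.

4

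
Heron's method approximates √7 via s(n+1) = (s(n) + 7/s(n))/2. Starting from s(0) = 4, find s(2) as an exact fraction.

977/368

s(1) = (4 + 7/4)/2 = 23/8.
s(2) = (23/8 + 7/(23/8))/2 = 977/368.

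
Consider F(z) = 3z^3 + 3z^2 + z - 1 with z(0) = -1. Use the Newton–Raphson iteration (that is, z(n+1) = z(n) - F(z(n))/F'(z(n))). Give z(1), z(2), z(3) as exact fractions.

F'(z) = 9z^2 + 6z + 1.
F(-1) = -2, F'(-1) = 4, so z(1) = (-1) - (-2)/4 = -1/2.
F(-1/2) = -9/8, F'(-1/2) = 1/4, so z(2) = (-1/2) - (-9/8)/(1/4) = 4.
F(4) = 243, F'(4) = 169, so z(3) = 4 - 243/169 = 433/169.

z(1) = -1/2, z(2) = 4, z(3) = 433/169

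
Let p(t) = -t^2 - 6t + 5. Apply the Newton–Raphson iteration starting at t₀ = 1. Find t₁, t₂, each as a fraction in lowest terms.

t₁ = 3/4, t₂ = 89/120

p'(t) = -2t - 6.
p(1) = -2, p'(1) = -8, so t₁ = 1 - (-2)/(-8) = 3/4.
p(3/4) = -1/16, p'(3/4) = -15/2, so t₂ = (3/4) - (-1/16)/(-15/2) = 89/120.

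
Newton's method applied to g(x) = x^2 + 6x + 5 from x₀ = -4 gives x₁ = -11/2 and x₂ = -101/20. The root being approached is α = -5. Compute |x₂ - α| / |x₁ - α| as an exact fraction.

1/10

x₁ - α = -11/2 - (-5) = -11/2 + 5 = -1/2, so |x₁ - α| = 1/2.
x₂ - α = -101/20 - (-5) = -101/20 + 5 = -1/20, so |x₂ - α| = 1/20.
Ratio = (1/20) / (1/2) = 1/10.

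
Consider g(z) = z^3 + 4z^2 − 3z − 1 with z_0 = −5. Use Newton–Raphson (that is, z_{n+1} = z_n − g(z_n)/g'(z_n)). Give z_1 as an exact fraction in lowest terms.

−149/32

g'(z) = 3z^2 + 8z − 3.
g(−5) = −11, g'(−5) = 32, so z_1 = (−5) − (−11)/32 = −149/32.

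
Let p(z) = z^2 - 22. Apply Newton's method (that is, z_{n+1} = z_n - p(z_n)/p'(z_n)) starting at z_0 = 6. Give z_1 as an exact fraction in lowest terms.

p'(z) = 2z.
p(6) = 14, p'(6) = 12, so z_1 = 6 - 14/12 = 29/6.

29/6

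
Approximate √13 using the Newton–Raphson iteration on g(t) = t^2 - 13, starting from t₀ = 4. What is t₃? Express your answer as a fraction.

g'(t) = 2t.
g(4) = 3, g'(4) = 8, so t₁ = 4 - 3/8 = 29/8.
g(29/8) = 9/64, g'(29/8) = 29/4, so t₂ = (29/8) - (9/64)/(29/4) = 1673/464.
g(1673/464) = 81/215296, g'(1673/464) = 1673/232, so t₃ = (1673/464) - (81/215296)/(1673/232) = 5597777/1552544.

5597777/1552544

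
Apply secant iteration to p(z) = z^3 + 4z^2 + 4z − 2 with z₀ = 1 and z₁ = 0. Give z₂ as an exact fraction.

2/9

p(1) = 7, p(0) = −2. z₂ = 0 − (−2)·(0 − 1)/((−2) − 7) = 2/9.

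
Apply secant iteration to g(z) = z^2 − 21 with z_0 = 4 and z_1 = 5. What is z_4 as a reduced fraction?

4051/884

g(4) = −5, g(5) = 4. z_2 = 5 − 4·(5 − 4)/(4 − (−5)) = 41/9.
g(5) = 4, g(41/9) = −20/81. z_3 = (41/9) − (−20/81)·((41/9) − 5)/((−20/81) − 4) = 197/43.
g(41/9) = −20/81, g(197/43) = −20/1849. z_4 = (197/43) − (−20/1849)·((197/43) − (41/9))/((−20/1849) − (−20/81)) = 4051/884.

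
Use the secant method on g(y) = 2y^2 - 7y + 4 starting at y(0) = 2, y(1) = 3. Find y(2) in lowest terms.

g(2) = -2, g(3) = 1. y(2) = 3 - 1·(3 - 2)/(1 - (-2)) = 8/3.

8/3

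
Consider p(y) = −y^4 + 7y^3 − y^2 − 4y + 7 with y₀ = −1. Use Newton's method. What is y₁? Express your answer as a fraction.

p'(y) = −4y^3 + 21y^2 − 2y − 4.
p(−1) = 2, p'(−1) = 23, so y₁ = (−1) − 2/23 = −25/23.

−25/23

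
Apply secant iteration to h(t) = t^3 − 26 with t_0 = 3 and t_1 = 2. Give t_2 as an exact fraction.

56/19

h(3) = 1, h(2) = −18. t_2 = 2 − (−18)·(2 − 3)/((−18) − 1) = 56/19.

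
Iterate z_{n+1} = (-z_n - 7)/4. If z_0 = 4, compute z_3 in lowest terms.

z_1 = (-4 - 7)/4 = -11/4.
z_2 = (-(-11/4) - 7)/4 = -17/16.
z_3 = (-(-17/16) - 7)/4 = -95/64.

-95/64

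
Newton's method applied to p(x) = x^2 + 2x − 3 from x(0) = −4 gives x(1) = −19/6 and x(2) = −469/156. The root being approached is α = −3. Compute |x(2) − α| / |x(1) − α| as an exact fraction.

1/26

x(1) − α = −19/6 − (−3) = −19/6 + 3 = −1/6, so |x(1) − α| = 1/6.
x(2) − α = −469/156 − (−3) = −469/156 + 3 = −1/156, so |x(2) − α| = 1/156.
Ratio = (1/156) / (1/6) = 1/26.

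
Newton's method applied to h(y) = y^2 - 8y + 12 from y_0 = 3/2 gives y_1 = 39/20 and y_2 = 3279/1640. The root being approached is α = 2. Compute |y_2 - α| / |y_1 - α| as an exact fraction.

1/82

y_1 - α = 39/20 - 2 = -1/20, so |y_1 - α| = 1/20.
y_2 - α = 3279/1640 - 2 = -1/1640, so |y_2 - α| = 1/1640.
Ratio = (1/1640) / (1/20) = 1/82.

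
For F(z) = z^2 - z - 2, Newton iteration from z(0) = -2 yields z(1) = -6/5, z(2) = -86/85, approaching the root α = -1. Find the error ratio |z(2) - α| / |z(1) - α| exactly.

z(1) - α = -6/5 - (-1) = -6/5 + 1 = -1/5, so |z(1) - α| = 1/5.
z(2) - α = -86/85 - (-1) = -86/85 + 1 = -1/85, so |z(2) - α| = 1/85.
Ratio = (1/85) / (1/5) = 1/17.

1/17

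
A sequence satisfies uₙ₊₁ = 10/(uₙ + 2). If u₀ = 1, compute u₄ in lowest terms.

155/71

u₁ = 10/(1 + 2) = 10/3.
u₂ = 10/(10/3 + 2) = 15/8.
u₃ = 10/(15/8 + 2) = 80/31.
u₄ = 10/(80/31 + 2) = 155/71.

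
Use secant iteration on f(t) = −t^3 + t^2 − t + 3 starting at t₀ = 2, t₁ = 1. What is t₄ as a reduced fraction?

5281/3381

f(2) = −3, f(1) = 2. t₂ = 1 − 2·(1 − 2)/(2 − (−3)) = 7/5.
f(1) = 2, f(7/5) = 102/125. t₃ = (7/5) − (102/125)·((7/5) − 1)/((102/125) − 2) = 62/37.
f(7/5) = 102/125, f(62/37) = −29019/50653. t₄ = (62/37) − (−29019/50653)·((62/37) − (7/5))/((−29019/50653) − (102/125)) = 5281/3381.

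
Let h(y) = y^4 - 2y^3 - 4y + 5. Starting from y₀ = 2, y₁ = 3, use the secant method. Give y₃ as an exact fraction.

h(2) = -3, h(3) = 20. y₂ = 3 - 20·(3 - 2)/(20 - (-3)) = 49/23.
h(3) = 20, h(49/23) = -632580/279841. y₃ = (49/23) - (-632580/279841)·((49/23) - 3)/((-632580/279841) - 20) = 69107/31147.

69107/31147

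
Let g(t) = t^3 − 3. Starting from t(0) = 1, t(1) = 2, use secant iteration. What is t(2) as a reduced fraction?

g(1) = −2, g(2) = 5. t(2) = 2 − 5·(2 − 1)/(5 − (−2)) = 9/7.

9/7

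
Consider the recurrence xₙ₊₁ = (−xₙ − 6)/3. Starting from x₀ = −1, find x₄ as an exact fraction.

x₁ = (−(−1) − 6)/3 = −5/3.
x₂ = (−(−5/3) − 6)/3 = −13/9.
x₃ = (−(−13/9) − 6)/3 = −41/27.
x₄ = (−(−41/27) − 6)/3 = −121/81.

−121/81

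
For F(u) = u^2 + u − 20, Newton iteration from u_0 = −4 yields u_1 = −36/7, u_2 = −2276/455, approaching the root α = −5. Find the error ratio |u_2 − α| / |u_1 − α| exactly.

1/65

u_1 − α = −36/7 − (−5) = −36/7 + 5 = −1/7, so |u_1 − α| = 1/7.
u_2 − α = −2276/455 − (−5) = −2276/455 + 5 = −1/455, so |u_2 − α| = 1/455.
Ratio = (1/455) / (1/7) = 1/65.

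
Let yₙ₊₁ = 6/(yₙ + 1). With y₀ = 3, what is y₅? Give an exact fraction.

y₁ = 6/(3 + 1) = 3/2.
y₂ = 6/(3/2 + 1) = 12/5.
y₃ = 6/(12/5 + 1) = 30/17.
y₄ = 6/(30/17 + 1) = 102/47.
y₅ = 6/(102/47 + 1) = 282/149.

282/149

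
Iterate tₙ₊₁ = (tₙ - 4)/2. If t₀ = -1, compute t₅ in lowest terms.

t₁ = ((-1) - 4)/2 = -5/2.
t₂ = ((-5/2) - 4)/2 = -13/4.
t₃ = ((-13/4) - 4)/2 = -29/8.
t₄ = ((-29/8) - 4)/2 = -61/16.
t₅ = ((-61/16) - 4)/2 = -125/32.

-125/32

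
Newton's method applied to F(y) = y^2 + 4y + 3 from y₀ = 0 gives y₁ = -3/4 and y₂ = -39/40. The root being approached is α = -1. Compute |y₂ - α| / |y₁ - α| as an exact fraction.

y₁ - α = -3/4 - (-1) = -3/4 + 1 = 1/4, so |y₁ - α| = 1/4.
y₂ - α = -39/40 - (-1) = -39/40 + 1 = 1/40, so |y₂ - α| = 1/40.
Ratio = (1/40) / (1/4) = 1/10.

1/10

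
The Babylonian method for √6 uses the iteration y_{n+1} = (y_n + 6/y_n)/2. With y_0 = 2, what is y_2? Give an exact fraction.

49/20

y_1 = (2 + 6/2)/2 = 5/2.
y_2 = (5/2 + 6/(5/2))/2 = 49/20.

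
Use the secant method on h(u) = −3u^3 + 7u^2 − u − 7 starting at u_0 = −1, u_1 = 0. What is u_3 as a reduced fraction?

h(−1) = 4, h(0) = −7. u_2 = 0 − (−7)·(0 − (−1))/((−7) − 4) = −7/11.
h(0) = −7, h(−7/11) = −3668/1331. u_3 = (−7/11) − (−3668/1331)·((−7/11) − 0)/((−3668/1331) − (−7)) = −847/807.

−847/807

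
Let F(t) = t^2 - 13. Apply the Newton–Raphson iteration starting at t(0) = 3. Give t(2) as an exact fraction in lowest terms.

F'(t) = 2t.
F(3) = -4, F'(3) = 6, so t(1) = 3 - (-4)/6 = 11/3.
F(11/3) = 4/9, F'(11/3) = 22/3, so t(2) = (11/3) - (4/9)/(22/3) = 119/33.

119/33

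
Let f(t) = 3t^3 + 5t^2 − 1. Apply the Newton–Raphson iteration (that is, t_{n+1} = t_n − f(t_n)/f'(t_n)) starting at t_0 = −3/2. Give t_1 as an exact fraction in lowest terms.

−32/21

f'(t) = 9t^2 + 10t.
f(−3/2) = 1/8, f'(−3/2) = 21/4, so t_1 = (−3/2) − (1/8)/(21/4) = −32/21.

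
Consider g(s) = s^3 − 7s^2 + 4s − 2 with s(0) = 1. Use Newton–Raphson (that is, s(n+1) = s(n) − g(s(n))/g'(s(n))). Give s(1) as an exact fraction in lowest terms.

g'(s) = 3s^2 − 14s + 4.
g(1) = −4, g'(1) = −7, so s(1) = 1 − (−4)/(−7) = 3/7.

3/7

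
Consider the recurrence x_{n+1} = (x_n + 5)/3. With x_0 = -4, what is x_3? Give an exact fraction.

61/27

x_1 = ((-4) + 5)/3 = 1/3.
x_2 = ((1/3) + 5)/3 = 16/9.
x_3 = ((16/9) + 5)/3 = 61/27.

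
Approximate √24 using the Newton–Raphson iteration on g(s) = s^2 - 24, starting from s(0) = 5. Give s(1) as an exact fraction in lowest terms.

g'(s) = 2s.
g(5) = 1, g'(5) = 10, so s(1) = 5 - 1/10 = 49/10.

49/10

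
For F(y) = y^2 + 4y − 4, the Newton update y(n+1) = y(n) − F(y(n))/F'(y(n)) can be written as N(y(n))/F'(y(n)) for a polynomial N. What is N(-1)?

5

F'(y) = 2y + 4.
N(y) = y·F'(y) − F(y) = y·(2y + 4) − (y^2 + 4y − 4) = y^2 + 4.
N(-1) = 5.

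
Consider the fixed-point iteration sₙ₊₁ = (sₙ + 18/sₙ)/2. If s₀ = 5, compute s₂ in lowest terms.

3649/860

s₁ = (5 + 18/5)/2 = 43/10.
s₂ = (43/10 + 18/(43/10))/2 = 3649/860.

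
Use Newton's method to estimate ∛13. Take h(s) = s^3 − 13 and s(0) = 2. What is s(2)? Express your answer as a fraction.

35621/15138

h'(s) = 3s^2.
h(2) = −5, h'(2) = 12, so s(1) = 2 − (−5)/12 = 29/12.
h(29/12) = 1925/1728, h'(29/12) = 841/48, so s(2) = (29/12) − (1925/1728)/(841/48) = 35621/15138.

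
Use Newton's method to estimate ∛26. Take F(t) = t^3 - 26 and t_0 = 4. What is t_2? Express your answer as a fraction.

F'(t) = 3t^2.
F(4) = 38, F'(4) = 48, so t_1 = 4 - 38/48 = 77/24.
F(77/24) = 97109/13824, F'(77/24) = 5929/192, so t_2 = (77/24) - (97109/13824)/(5929/192) = 636245/213444.

636245/213444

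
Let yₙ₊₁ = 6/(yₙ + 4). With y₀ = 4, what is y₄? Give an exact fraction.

300/257

y₁ = 6/(4 + 4) = 3/4.
y₂ = 6/(3/4 + 4) = 24/19.
y₃ = 6/(24/19 + 4) = 57/50.
y₄ = 6/(57/50 + 4) = 300/257.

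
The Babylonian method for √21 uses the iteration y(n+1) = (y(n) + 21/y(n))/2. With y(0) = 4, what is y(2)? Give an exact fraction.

y(1) = (4 + 21/4)/2 = 37/8.
y(2) = (37/8 + 21/(37/8))/2 = 2713/592.

2713/592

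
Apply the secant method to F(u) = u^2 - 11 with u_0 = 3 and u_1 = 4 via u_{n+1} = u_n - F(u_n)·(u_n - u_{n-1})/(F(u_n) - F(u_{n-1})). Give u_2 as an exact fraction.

23/7

F(3) = -2, F(4) = 5. u_2 = 4 - 5·(4 - 3)/(5 - (-2)) = 23/7.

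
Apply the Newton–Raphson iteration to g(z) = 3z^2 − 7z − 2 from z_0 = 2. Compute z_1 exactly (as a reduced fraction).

14/5

g'(z) = 6z − 7.
g(2) = −4, g'(2) = 5, so z_1 = 2 − (−4)/5 = 14/5.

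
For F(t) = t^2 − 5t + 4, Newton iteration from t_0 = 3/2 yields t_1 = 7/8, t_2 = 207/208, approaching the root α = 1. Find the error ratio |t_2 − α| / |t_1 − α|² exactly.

t_1 − α = 7/8 − 1 = −1/8, so |t_1 − α| = 1/8.
t_2 − α = 207/208 − 1 = −1/208, so |t_2 − α| = 1/208.
|t_1 − α|² = 1/64.
Ratio = (1/208) / (1/64) = 4/13.

4/13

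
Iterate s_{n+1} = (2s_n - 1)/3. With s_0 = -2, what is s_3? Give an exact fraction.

-35/27

s_1 = (2·(-2) - 1)/3 = -5/3.
s_2 = (2·(-5/3) - 1)/3 = -13/9.
s_3 = (2·(-13/9) - 1)/3 = -35/27.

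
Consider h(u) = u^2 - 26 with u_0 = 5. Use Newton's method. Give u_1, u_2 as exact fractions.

h'(u) = 2u.
h(5) = -1, h'(5) = 10, so u_1 = 5 - (-1)/10 = 51/10.
h(51/10) = 1/100, h'(51/10) = 51/5, so u_2 = (51/10) - (1/100)/(51/5) = 5201/1020.

u_1 = 51/10, u_2 = 5201/1020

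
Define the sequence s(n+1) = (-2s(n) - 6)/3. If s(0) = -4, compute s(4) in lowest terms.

s(1) = (-2·(-4) - 6)/3 = 2/3.
s(2) = (-2·(2/3) - 6)/3 = -22/9.
s(3) = (-2·(-22/9) - 6)/3 = -10/27.
s(4) = (-2·(-10/27) - 6)/3 = -142/81.

-142/81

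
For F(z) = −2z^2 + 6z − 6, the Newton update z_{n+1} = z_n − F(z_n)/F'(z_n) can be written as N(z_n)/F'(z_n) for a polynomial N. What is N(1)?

4

F'(z) = −4z + 6.
N(z) = z·F'(z) − F(z) = z·(−4z + 6) − (−2z^2 + 6z − 6) = −2z^2 + 6.
N(1) = 4.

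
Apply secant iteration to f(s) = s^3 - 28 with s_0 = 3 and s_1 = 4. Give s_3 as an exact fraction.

f(3) = -1, f(4) = 36. s_2 = 4 - 36·(4 - 3)/(36 - (-1)) = 112/37.
f(4) = 36, f(112/37) = -13356/50653. s_3 = (112/37) - (-13356/50653)·((112/37) - 4)/((-13356/50653) - 36) = 12901/4252.

12901/4252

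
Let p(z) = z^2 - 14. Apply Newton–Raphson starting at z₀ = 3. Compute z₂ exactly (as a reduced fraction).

1033/276

p'(z) = 2z.
p(3) = -5, p'(3) = 6, so z₁ = 3 - (-5)/6 = 23/6.
p(23/6) = 25/36, p'(23/6) = 23/3, so z₂ = (23/6) - (25/36)/(23/3) = 1033/276.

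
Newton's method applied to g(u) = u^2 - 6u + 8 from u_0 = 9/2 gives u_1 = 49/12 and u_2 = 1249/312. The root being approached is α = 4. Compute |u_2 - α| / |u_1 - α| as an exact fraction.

1/26

u_1 - α = 49/12 - 4 = 1/12, so |u_1 - α| = 1/12.
u_2 - α = 1249/312 - 4 = 1/312, so |u_2 - α| = 1/312.
Ratio = (1/312) / (1/12) = 1/26.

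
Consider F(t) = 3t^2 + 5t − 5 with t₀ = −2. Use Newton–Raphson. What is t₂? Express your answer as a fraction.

−1112/469

F'(t) = 6t + 5.
F(−2) = −3, F'(−2) = −7, so t₁ = (−2) − (−3)/(−7) = −17/7.
F(−17/7) = 27/49, F'(−17/7) = −67/7, so t₂ = (−17/7) − (27/49)/(−67/7) = −1112/469.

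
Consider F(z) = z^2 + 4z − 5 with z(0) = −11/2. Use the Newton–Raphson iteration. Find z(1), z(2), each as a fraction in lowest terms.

F'(z) = 2z + 4.
F(−11/2) = 13/4, F'(−11/2) = −7, so z(1) = (−11/2) − (13/4)/(−7) = −141/28.
F(−141/28) = 169/784, F'(−141/28) = −85/14, so z(2) = (−141/28) − (169/784)/(−85/14) = −23801/4760.

z(1) = −141/28, z(2) = −23801/4760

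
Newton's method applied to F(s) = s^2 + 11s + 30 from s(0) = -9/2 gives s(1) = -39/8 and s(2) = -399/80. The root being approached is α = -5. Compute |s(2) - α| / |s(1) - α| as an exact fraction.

1/10

s(1) - α = -39/8 - (-5) = -39/8 + 5 = 1/8, so |s(1) - α| = 1/8.
s(2) - α = -399/80 - (-5) = -399/80 + 5 = 1/80, so |s(2) - α| = 1/80.
Ratio = (1/80) / (1/8) = 1/10.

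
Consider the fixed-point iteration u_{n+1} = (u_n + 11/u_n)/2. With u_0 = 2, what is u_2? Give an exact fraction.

401/120

u_1 = (2 + 11/2)/2 = 15/4.
u_2 = (15/4 + 11/(15/4))/2 = 401/120.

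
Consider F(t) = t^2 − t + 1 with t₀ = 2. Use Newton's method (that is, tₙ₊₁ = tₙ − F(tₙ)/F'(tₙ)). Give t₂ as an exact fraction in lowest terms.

F'(t) = 2t − 1.
F(2) = 3, F'(2) = 3, so t₁ = 2 − 3/3 = 1.
F(1) = 1, F'(1) = 1, so t₂ = 1 − 1/1 = 0.

0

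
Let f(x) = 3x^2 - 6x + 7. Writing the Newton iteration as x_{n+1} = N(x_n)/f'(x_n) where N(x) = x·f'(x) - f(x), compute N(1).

f'(x) = 6x - 6.
N(x) = x·f'(x) - f(x) = x·(6x - 6) - (3x^2 - 6x + 7) = 3x^2 - 7.
N(1) = -4.

-4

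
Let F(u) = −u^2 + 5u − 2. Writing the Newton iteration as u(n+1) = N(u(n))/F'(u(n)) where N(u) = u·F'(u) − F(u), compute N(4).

F'(u) = −2u + 5.
N(u) = u·F'(u) − F(u) = u·(−2u + 5) − (−u^2 + 5u − 2) = −u^2 + 2.
N(4) = −14.

−14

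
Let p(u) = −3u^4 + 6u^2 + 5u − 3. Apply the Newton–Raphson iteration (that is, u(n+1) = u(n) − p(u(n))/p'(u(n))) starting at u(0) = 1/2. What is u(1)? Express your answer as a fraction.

63/152

p'(u) = −12u^3 + 12u + 5.
p(1/2) = 13/16, p'(1/2) = 19/2, so u(1) = (1/2) − (13/16)/(19/2) = 63/152.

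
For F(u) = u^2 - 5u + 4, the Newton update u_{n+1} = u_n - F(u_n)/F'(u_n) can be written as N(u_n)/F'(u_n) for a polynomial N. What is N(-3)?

5

F'(u) = 2u - 5.
N(u) = u·F'(u) - F(u) = u·(2u - 5) - (u^2 - 5u + 4) = u^2 - 4.
N(-3) = 5.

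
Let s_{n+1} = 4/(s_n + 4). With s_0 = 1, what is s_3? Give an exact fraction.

24/29

s_1 = 4/(1 + 4) = 4/5.
s_2 = 4/(4/5 + 4) = 5/6.
s_3 = 4/(5/6 + 4) = 24/29.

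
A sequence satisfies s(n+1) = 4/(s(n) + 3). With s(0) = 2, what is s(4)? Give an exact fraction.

308/307

s(1) = 4/(2 + 3) = 4/5.
s(2) = 4/(4/5 + 3) = 20/19.
s(3) = 4/(20/19 + 3) = 76/77.
s(4) = 4/(76/77 + 3) = 308/307.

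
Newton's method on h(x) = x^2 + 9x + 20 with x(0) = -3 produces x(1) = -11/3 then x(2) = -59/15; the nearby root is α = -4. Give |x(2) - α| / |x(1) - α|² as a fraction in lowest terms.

3/5

x(1) - α = -11/3 - (-4) = -11/3 + 4 = 1/3, so |x(1) - α| = 1/3.
x(2) - α = -59/15 - (-4) = -59/15 + 4 = 1/15, so |x(2) - α| = 1/15.
|x(1) - α|² = 1/9.
Ratio = (1/15) / (1/9) = 3/5.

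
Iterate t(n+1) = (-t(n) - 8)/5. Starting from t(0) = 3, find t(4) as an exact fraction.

t(1) = (-3 - 8)/5 = -11/5.
t(2) = (-(-11/5) - 8)/5 = -29/25.
t(3) = (-(-29/25) - 8)/5 = -171/125.
t(4) = (-(-171/125) - 8)/5 = -829/625.

-829/625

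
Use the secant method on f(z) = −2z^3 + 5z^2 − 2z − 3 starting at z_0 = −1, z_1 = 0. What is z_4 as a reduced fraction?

f(−1) = 6, f(0) = −3. z_2 = 0 − (−3)·(0 − (−1))/((−3) − 6) = −1/3.
f(0) = −3, f(−1/3) = −46/27. z_3 = (−1/3) − (−46/27)·((−1/3) − 0)/((−46/27) − (−3)) = −27/35.
f(−1/3) = −46/27, f(−27/35) = 104466/42875. z_4 = (−27/35) − (104466/42875)·((−27/35) − (−1/3))/((104466/42875) − (−46/27)) = −26757/52096.

−26757/52096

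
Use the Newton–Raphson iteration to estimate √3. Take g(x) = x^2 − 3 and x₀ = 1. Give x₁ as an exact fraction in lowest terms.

g'(x) = 2x.
g(1) = −2, g'(1) = 2, so x₁ = 1 − (−2)/2 = 2.

2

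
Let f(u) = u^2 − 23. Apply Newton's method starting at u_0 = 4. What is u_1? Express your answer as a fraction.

f'(u) = 2u.
f(4) = −7, f'(4) = 8, so u_1 = 4 − (−7)/8 = 39/8.

39/8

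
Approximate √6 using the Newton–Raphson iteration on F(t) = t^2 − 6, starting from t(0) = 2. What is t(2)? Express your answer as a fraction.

F'(t) = 2t.
F(2) = −2, F'(2) = 4, so t(1) = 2 − (−2)/4 = 5/2.
F(5/2) = 1/4, F'(5/2) = 5, so t(2) = (5/2) − (1/4)/5 = 49/20.

49/20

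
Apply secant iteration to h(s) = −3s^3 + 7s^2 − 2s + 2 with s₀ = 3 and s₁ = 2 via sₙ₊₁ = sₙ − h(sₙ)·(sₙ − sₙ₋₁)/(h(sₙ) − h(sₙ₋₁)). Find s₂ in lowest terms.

25/12

h(3) = −22, h(2) = 2. s₂ = 2 − 2·(2 − 3)/(2 − (−22)) = 25/12.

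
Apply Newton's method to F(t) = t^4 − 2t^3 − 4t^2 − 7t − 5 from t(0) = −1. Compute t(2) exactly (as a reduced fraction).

F'(t) = 4t^3 − 6t^2 − 8t − 7.
F(−1) = 1, F'(−1) = −9, so t(1) = (−1) − 1/(−9) = −8/9.
F(−8/9) = 595/6561, F'(−8/9) = −5423/729, so t(2) = (−8/9) − (595/6561)/(−5423/729) = −839/957.

−839/957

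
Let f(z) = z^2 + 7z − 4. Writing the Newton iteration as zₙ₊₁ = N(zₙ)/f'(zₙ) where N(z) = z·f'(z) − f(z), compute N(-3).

f'(z) = 2z + 7.
N(z) = z·f'(z) − f(z) = z·(2z + 7) − (z^2 + 7z − 4) = z^2 + 4.
N(-3) = 13.

13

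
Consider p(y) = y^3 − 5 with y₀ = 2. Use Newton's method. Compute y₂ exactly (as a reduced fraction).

p'(y) = 3y^2.
p(2) = 3, p'(2) = 12, so y₁ = 2 − 3/12 = 7/4.
p(7/4) = 23/64, p'(7/4) = 147/16, so y₂ = (7/4) − (23/64)/(147/16) = 503/294.

503/294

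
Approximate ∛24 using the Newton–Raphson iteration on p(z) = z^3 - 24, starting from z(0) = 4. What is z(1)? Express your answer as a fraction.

p'(z) = 3z^2.
p(4) = 40, p'(4) = 48, so z(1) = 4 - 40/48 = 19/6.

19/6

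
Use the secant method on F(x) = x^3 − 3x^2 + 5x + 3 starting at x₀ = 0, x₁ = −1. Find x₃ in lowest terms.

−20/47

F(0) = 3, F(−1) = −6. x₂ = (−1) − (−6)·((−1) − 0)/((−6) − 3) = −1/3.
F(−1) = −6, F(−1/3) = 26/27. x₃ = (−1/3) − (26/27)·((−1/3) − (−1))/((26/27) − (−6)) = −20/47.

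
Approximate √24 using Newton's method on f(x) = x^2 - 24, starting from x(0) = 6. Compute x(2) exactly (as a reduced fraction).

f'(x) = 2x.
f(6) = 12, f'(6) = 12, so x(1) = 6 - 12/12 = 5.
f(5) = 1, f'(5) = 10, so x(2) = 5 - 1/10 = 49/10.

49/10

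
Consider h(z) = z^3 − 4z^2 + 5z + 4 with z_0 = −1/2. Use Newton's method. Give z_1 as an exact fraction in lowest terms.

h'(z) = 3z^2 − 8z + 5.
h(−1/2) = 3/8, h'(−1/2) = 39/4, so z_1 = (−1/2) − (3/8)/(39/4) = −7/13.

−7/13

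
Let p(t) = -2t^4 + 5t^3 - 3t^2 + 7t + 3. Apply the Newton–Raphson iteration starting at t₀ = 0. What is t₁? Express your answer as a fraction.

-3/7

p'(t) = -8t^3 + 15t^2 - 6t + 7.
p(0) = 3, p'(0) = 7, so t₁ = 0 - 3/7 = -3/7.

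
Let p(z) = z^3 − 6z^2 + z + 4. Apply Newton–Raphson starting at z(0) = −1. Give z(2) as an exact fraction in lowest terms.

−263/374

p'(z) = 3z^2 − 12z + 1.
p(−1) = −4, p'(−1) = 16, so z(1) = (−1) − (−4)/16 = −3/4.
p(−3/4) = −35/64, p'(−3/4) = 187/16, so z(2) = (−3/4) − (−35/64)/(187/16) = −263/374.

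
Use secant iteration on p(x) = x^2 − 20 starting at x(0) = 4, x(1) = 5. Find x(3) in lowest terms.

p(4) = −4, p(5) = 5. x(2) = 5 − 5·(5 − 4)/(5 − (−4)) = 40/9.
p(5) = 5, p(40/9) = −20/81. x(3) = (40/9) − (−20/81)·((40/9) − 5)/((−20/81) − 5) = 76/17.

76/17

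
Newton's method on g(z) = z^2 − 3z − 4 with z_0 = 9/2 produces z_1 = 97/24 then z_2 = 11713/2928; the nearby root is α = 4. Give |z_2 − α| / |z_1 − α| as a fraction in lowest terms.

1/122

z_1 − α = 97/24 − 4 = 1/24, so |z_1 − α| = 1/24.
z_2 − α = 11713/2928 − 4 = 1/2928, so |z_2 − α| = 1/2928.
Ratio = (1/2928) / (1/24) = 1/122.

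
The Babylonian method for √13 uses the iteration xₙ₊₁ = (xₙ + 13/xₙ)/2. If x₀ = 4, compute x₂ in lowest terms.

x₁ = (4 + 13/4)/2 = 29/8.
x₂ = (29/8 + 13/(29/8))/2 = 1673/464.

1673/464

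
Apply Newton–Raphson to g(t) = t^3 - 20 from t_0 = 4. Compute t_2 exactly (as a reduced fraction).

67933/24642

g'(t) = 3t^2.
g(4) = 44, g'(4) = 48, so t_1 = 4 - 44/48 = 37/12.
g(37/12) = 16093/1728, g'(37/12) = 1369/48, so t_2 = (37/12) - (16093/1728)/(1369/48) = 67933/24642.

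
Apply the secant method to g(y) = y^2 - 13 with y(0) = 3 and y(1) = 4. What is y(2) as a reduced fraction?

g(3) = -4, g(4) = 3. y(2) = 4 - 3·(4 - 3)/(3 - (-4)) = 25/7.

25/7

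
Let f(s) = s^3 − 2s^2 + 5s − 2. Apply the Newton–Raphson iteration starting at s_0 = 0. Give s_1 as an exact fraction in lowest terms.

2/5

f'(s) = 3s^2 − 4s + 5.
f(0) = −2, f'(0) = 5, so s_1 = 0 − (−2)/5 = 2/5.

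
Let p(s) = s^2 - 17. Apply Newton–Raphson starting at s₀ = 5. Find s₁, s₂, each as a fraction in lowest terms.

p'(s) = 2s.
p(5) = 8, p'(5) = 10, so s₁ = 5 - 8/10 = 21/5.
p(21/5) = 16/25, p'(21/5) = 42/5, so s₂ = (21/5) - (16/25)/(42/5) = 433/105.

s₁ = 21/5, s₂ = 433/105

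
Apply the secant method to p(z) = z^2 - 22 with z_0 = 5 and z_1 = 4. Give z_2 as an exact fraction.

p(5) = 3, p(4) = -6. z_2 = 4 - (-6)·(4 - 5)/((-6) - 3) = 14/3.

14/3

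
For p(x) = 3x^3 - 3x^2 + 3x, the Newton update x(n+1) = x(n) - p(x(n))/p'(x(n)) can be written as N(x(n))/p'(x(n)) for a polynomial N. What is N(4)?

336

p'(x) = 9x^2 - 6x + 3.
N(x) = x·p'(x) - p(x) = x·(9x^2 - 6x + 3) - (3x^3 - 3x^2 + 3x) = 6x^3 - 3x^2.
N(4) = 336.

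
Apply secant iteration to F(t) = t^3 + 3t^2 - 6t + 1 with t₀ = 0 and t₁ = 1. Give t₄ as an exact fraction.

F(0) = 1, F(1) = -1. t₂ = 1 - (-1)·(1 - 0)/((-1) - 1) = 1/2.
F(1) = -1, F(1/2) = -9/8. t₃ = (1/2) - (-9/8)·((1/2) - 1)/((-9/8) - (-1)) = 5.
F(1/2) = -9/8, F(5) = 171. t₄ = 5 - 171·(5 - (1/2))/(171 - (-9/8)) = 9/17.

9/17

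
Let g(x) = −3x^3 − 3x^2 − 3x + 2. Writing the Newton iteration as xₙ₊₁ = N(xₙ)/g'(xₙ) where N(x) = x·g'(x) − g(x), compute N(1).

−11

g'(x) = −9x^2 − 6x − 3.
N(x) = x·g'(x) − g(x) = x·(−9x^2 − 6x − 3) − (−3x^3 − 3x^2 − 3x + 2) = −6x^3 − 3x^2 − 2.
N(1) = −11.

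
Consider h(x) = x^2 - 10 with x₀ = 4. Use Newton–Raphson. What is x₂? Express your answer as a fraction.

329/104

h'(x) = 2x.
h(4) = 6, h'(4) = 8, so x₁ = 4 - 6/8 = 13/4.
h(13/4) = 9/16, h'(13/4) = 13/2, so x₂ = (13/4) - (9/16)/(13/2) = 329/104.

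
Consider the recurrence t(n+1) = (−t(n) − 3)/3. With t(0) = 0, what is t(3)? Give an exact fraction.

t(1) = (−0 − 3)/3 = −1.
t(2) = (−(−1) − 3)/3 = −2/3.
t(3) = (−(−2/3) − 3)/3 = −7/9.

−7/9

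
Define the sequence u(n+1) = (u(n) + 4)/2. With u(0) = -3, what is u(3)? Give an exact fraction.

25/8

u(1) = ((-3) + 4)/2 = 1/2.
u(2) = ((1/2) + 4)/2 = 9/4.
u(3) = ((9/4) + 4)/2 = 25/8.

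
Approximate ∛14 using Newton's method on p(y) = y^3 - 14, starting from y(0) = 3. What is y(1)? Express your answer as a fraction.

68/27

p'(y) = 3y^2.
p(3) = 13, p'(3) = 27, so y(1) = 3 - 13/27 = 68/27.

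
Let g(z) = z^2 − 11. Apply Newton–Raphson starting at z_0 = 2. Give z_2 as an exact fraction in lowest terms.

401/120

g'(z) = 2z.
g(2) = −7, g'(2) = 4, so z_1 = 2 − (−7)/4 = 15/4.
g(15/4) = 49/16, g'(15/4) = 15/2, so z_2 = (15/4) − (49/16)/(15/2) = 401/120.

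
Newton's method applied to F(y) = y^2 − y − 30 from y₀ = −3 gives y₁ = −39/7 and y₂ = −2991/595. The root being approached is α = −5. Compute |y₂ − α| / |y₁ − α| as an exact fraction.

y₁ − α = −39/7 − (−5) = −39/7 + 5 = −4/7, so |y₁ − α| = 4/7.
y₂ − α = −2991/595 − (−5) = −2991/595 + 5 = −16/595, so |y₂ − α| = 16/595.
Ratio = (16/595) / (4/7) = 4/85.

4/85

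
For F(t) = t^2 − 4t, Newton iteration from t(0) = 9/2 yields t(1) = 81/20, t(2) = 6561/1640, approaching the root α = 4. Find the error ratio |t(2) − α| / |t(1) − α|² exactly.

10/41

t(1) − α = 81/20 − 4 = 1/20, so |t(1) − α| = 1/20.
t(2) − α = 6561/1640 − 4 = 1/1640, so |t(2) − α| = 1/1640.
|t(1) − α|² = 1/400.
Ratio = (1/1640) / (1/400) = 10/41.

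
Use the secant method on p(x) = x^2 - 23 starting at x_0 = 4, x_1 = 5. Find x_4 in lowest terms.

p(4) = -7, p(5) = 2. x_2 = 5 - 2·(5 - 4)/(2 - (-7)) = 43/9.
p(5) = 2, p(43/9) = -14/81. x_3 = (43/9) - (-14/81)·((43/9) - 5)/((-14/81) - 2) = 211/44.
p(43/9) = -14/81, p(211/44) = -7/1936. x_4 = (211/44) - (-7/1936)·((211/44) - (43/9))/((-7/1936) - (-14/81)) = 18181/3791.

18181/3791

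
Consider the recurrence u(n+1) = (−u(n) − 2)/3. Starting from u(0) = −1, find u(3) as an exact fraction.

u(1) = (−(−1) − 2)/3 = −1/3.
u(2) = (−(−1/3) − 2)/3 = −5/9.
u(3) = (−(−5/9) − 2)/3 = −13/27.

−13/27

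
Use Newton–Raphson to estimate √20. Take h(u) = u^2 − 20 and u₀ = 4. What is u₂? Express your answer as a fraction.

h'(u) = 2u.
h(4) = −4, h'(4) = 8, so u₁ = 4 − (−4)/8 = 9/2.
h(9/2) = 1/4, h'(9/2) = 9, so u₂ = (9/2) − (1/4)/9 = 161/36.

161/36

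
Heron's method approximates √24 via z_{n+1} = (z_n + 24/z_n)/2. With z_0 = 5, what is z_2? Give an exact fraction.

z_1 = (5 + 24/5)/2 = 49/10.
z_2 = (49/10 + 24/(49/10))/2 = 4801/980.

4801/980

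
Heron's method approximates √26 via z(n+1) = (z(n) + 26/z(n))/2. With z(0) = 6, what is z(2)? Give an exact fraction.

z(1) = (6 + 26/6)/2 = 31/6.
z(2) = (31/6 + 26/(31/6))/2 = 1897/372.

1897/372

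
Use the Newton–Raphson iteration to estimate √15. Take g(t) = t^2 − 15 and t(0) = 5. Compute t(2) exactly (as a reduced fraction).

31/8

g'(t) = 2t.
g(5) = 10, g'(5) = 10, so t(1) = 5 − 10/10 = 4.
g(4) = 1, g'(4) = 8, so t(2) = 4 − 1/8 = 31/8.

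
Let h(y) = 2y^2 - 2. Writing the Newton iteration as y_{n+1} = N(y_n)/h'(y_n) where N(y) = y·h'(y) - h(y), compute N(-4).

h'(y) = 4y.
N(y) = y·h'(y) - h(y) = y·(4y) - (2y^2 - 2) = 2y^2 + 2.
N(-4) = 34.

34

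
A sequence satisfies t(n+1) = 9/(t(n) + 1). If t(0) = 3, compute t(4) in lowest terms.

441/166

t(1) = 9/(3 + 1) = 9/4.
t(2) = 9/(9/4 + 1) = 36/13.
t(3) = 9/(36/13 + 1) = 117/49.
t(4) = 9/(117/49 + 1) = 441/166.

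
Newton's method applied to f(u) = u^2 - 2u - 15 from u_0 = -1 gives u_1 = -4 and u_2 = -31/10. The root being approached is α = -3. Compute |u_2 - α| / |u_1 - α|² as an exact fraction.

u_1 - α = -4 - (-3) = -4 + 3 = -1, so |u_1 - α| = 1.
u_2 - α = -31/10 - (-3) = -31/10 + 3 = -1/10, so |u_2 - α| = 1/10.
|u_1 - α|² = 1.
Ratio = (1/10) / 1 = 1/10.

1/10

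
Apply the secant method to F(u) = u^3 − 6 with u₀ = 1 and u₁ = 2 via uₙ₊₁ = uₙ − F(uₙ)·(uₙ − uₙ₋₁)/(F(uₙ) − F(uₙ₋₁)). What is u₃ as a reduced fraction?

459/254

F(1) = −5, F(2) = 2. u₂ = 2 − 2·(2 − 1)/(2 − (−5)) = 12/7.
F(2) = 2, F(12/7) = −330/343. u₃ = (12/7) − (−330/343)·((12/7) − 2)/((−330/343) − 2) = 459/254.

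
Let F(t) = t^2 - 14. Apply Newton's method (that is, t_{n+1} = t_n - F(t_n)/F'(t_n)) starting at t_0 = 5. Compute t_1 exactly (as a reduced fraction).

39/10

F'(t) = 2t.
F(5) = 11, F'(5) = 10, so t_1 = 5 - 11/10 = 39/10.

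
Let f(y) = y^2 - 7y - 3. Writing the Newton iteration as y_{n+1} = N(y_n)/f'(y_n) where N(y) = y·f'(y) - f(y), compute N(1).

4

f'(y) = 2y - 7.
N(y) = y·f'(y) - f(y) = y·(2y - 7) - (y^2 - 7y - 3) = y^2 + 3.
N(1) = 4.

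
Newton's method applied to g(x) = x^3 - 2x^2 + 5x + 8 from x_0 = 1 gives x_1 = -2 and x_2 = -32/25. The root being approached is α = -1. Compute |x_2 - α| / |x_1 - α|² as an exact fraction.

7/25

x_1 - α = -2 - (-1) = -2 + 1 = -1, so |x_1 - α| = 1.
x_2 - α = -32/25 - (-1) = -32/25 + 1 = -7/25, so |x_2 - α| = 7/25.
|x_1 - α|² = 1.
Ratio = (7/25) / 1 = 7/25.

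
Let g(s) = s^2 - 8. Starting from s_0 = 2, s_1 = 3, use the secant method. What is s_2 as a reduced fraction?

g(2) = -4, g(3) = 1. s_2 = 3 - 1·(3 - 2)/(1 - (-4)) = 14/5.

14/5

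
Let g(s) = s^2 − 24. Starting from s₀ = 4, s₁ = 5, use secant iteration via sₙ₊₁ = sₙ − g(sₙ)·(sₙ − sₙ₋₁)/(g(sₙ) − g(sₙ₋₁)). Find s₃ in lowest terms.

436/89

g(4) = −8, g(5) = 1. s₂ = 5 − 1·(5 − 4)/(1 − (−8)) = 44/9.
g(5) = 1, g(44/9) = −8/81. s₃ = (44/9) − (−8/81)·((44/9) − 5)/((−8/81) − 1) = 436/89.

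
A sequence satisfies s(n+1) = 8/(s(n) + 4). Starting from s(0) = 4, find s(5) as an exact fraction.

19/13

s(1) = 8/(4 + 4) = 1.
s(2) = 8/(1 + 4) = 8/5.
s(3) = 8/(8/5 + 4) = 10/7.
s(4) = 8/(10/7 + 4) = 28/19.
s(5) = 8/(28/19 + 4) = 19/13.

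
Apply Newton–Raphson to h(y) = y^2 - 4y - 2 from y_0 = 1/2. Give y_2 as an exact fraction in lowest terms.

-41/88

h'(y) = 2y - 4.
h(1/2) = -15/4, h'(1/2) = -3, so y_1 = (1/2) - (-15/4)/(-3) = -3/4.
h(-3/4) = 25/16, h'(-3/4) = -11/2, so y_2 = (-3/4) - (25/16)/(-11/2) = -41/88.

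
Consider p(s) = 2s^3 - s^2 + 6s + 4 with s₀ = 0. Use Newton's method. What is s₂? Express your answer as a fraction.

p'(s) = 6s^2 - 2s + 6.
p(0) = 4, p'(0) = 6, so s₁ = 0 - 4/6 = -2/3.
p(-2/3) = -28/27, p'(-2/3) = 10, so s₂ = (-2/3) - (-28/27)/10 = -76/135.

-76/135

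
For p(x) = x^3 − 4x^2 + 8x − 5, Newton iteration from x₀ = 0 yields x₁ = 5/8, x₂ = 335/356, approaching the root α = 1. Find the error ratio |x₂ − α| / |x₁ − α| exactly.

14/89

x₁ − α = 5/8 − 1 = −3/8, so |x₁ − α| = 3/8.
x₂ − α = 335/356 − 1 = −21/356, so |x₂ − α| = 21/356.
Ratio = (21/356) / (3/8) = 14/89.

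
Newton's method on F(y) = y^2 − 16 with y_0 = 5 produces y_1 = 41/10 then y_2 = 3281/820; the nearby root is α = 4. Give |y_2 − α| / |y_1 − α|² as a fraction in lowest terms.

5/41

y_1 − α = 41/10 − 4 = 1/10, so |y_1 − α| = 1/10.
y_2 − α = 3281/820 − 4 = 1/820, so |y_2 − α| = 1/820.
|y_1 − α|² = 1/100.
Ratio = (1/820) / (1/100) = 5/41.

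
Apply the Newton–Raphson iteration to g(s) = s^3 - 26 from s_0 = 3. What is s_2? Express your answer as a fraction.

g'(s) = 3s^2.
g(3) = 1, g'(3) = 27, so s_1 = 3 - 1/27 = 80/27.
g(80/27) = 242/19683, g'(80/27) = 6400/243, so s_2 = (80/27) - (242/19683)/(6400/243) = 767879/259200.

767879/259200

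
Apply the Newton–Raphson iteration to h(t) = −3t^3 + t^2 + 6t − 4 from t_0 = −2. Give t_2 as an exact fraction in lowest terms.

−82346/53329

h'(t) = −9t^2 + 2t + 6.
h(−2) = 12, h'(−2) = −34, so t_1 = (−2) − 12/(−34) = −28/17.
h(−28/17) = 10980/4913, h'(−28/17) = −6274/289, so t_2 = (−28/17) − (10980/4913)/(−6274/289) = −82346/53329.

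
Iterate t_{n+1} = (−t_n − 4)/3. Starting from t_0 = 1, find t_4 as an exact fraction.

t_1 = (−1 − 4)/3 = −5/3.
t_2 = (−(−5/3) − 4)/3 = −7/9.
t_3 = (−(−7/9) − 4)/3 = −29/27.
t_4 = (−(−29/27) − 4)/3 = −79/81.

−79/81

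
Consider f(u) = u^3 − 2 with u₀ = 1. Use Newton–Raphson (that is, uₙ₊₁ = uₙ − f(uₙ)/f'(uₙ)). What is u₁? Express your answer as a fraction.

f'(u) = 3u^2.
f(1) = −1, f'(1) = 3, so u₁ = 1 − (−1)/3 = 4/3.

4/3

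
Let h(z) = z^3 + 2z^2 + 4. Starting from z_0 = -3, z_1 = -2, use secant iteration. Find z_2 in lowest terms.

-22/9

h(-3) = -5, h(-2) = 4. z_2 = (-2) - 4·((-2) - (-3))/(4 - (-5)) = -22/9.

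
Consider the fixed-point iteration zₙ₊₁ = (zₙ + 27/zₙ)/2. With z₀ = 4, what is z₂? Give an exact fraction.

3577/688

z₁ = (4 + 27/4)/2 = 43/8.
z₂ = (43/8 + 27/(43/8))/2 = 3577/688.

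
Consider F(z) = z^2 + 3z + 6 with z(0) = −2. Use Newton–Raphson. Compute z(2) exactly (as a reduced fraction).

−2/7

F'(z) = 2z + 3.
F(−2) = 4, F'(−2) = −1, so z(1) = (−2) − 4/(−1) = 2.
F(2) = 16, F'(2) = 7, so z(2) = 2 − 16/7 = −2/7.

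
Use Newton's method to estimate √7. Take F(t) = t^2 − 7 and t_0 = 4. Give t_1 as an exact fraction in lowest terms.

F'(t) = 2t.
F(4) = 9, F'(4) = 8, so t_1 = 4 − 9/8 = 23/8.

23/8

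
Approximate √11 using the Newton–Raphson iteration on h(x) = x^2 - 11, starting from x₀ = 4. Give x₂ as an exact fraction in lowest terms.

h'(x) = 2x.
h(4) = 5, h'(4) = 8, so x₁ = 4 - 5/8 = 27/8.
h(27/8) = 25/64, h'(27/8) = 27/4, so x₂ = (27/8) - (25/64)/(27/4) = 1433/432.

1433/432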